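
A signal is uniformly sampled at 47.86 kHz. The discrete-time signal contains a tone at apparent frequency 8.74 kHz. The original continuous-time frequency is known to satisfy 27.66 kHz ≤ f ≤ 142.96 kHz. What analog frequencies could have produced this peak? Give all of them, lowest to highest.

Frequencies that alias to 8.74 kHz are k·fs ± 8.74 kHz for integer k ≥ 0.
k=0: 8.74 kHz.
k=1: 39.12 kHz, 56.6 kHz.
k=2: 86.98 kHz, 104.46 kHz.
k=3: 134.84 kHz, 152.32 kHz.
k=4: 182.7 kHz, 200.18 kHz.
Within [27.66 kHz, 142.96 kHz]: 39.12 kHz, 56.6 kHz, 86.98 kHz, 104.46 kHz, 134.84 kHz.

39.12 kHz, 56.6 kHz, 86.98 kHz, 104.46 kHz, 134.84 kHz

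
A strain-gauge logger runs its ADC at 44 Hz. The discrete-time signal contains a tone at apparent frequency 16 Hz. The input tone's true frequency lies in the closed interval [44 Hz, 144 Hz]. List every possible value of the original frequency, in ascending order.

60 Hz, 72 Hz, 104 Hz, 116 Hz

Frequencies that alias to 16 Hz are k·fs ± 16 Hz for integer k ≥ 0.
k=0: 16 Hz.
k=1: 28 Hz, 60 Hz.
k=2: 72 Hz, 104 Hz.
k=3: 116 Hz, 148 Hz.
k=4: 160 Hz, 192 Hz.
Within [44 Hz, 144 Hz]: 60 Hz, 72 Hz, 104 Hz, 116 Hz.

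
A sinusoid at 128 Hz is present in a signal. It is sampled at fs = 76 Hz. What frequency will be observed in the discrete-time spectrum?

128 Hz mod fs = 52 Hz.
52 Hz > fs/2 = 38 Hz, folds to fs − 52 Hz = 24 Hz.

24 Hz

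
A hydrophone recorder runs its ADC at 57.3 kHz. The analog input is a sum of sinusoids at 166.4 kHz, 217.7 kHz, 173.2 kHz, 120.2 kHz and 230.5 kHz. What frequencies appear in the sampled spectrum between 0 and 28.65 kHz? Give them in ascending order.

fs/2 = 28.65 kHz.
166.4 kHz mod fs = 51.8 kHz.
51.8 kHz > fs/2 = 28.65 kHz, folds to fs − 51.8 kHz = 5.5 kHz.
217.7 kHz mod fs = 45.8 kHz.
45.8 kHz > fs/2 = 28.65 kHz, folds to fs − 45.8 kHz = 11.5 kHz.
173.2 kHz mod fs = 1.3 kHz.
1.3 kHz ≤ fs/2 = 28.65 kHz, appears at 1.3 kHz.
120.2 kHz mod fs = 5.6 kHz.
5.6 kHz ≤ fs/2 = 28.65 kHz, appears at 5.6 kHz.
230.5 kHz mod fs = 1.3 kHz.
1.3 kHz ≤ fs/2 = 28.65 kHz, appears at 1.3 kHz.
Distinct values: {1.3 kHz, 5.5 kHz, 5.6 kHz, 11.5 kHz}.

1.3 kHz, 5.5 kHz, 5.6 kHz, 11.5 kHz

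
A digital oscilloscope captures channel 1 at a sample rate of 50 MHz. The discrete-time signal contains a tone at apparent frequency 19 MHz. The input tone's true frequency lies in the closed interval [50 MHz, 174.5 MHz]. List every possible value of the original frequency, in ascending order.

69 MHz, 81 MHz, 119 MHz, 131 MHz, 169 MHz

Frequencies that alias to 19 MHz are k·fs ± 19 MHz for integer k ≥ 0.
k=0: 19 MHz.
k=1: 31 MHz, 69 MHz.
k=2: 81 MHz, 119 MHz.
k=3: 131 MHz, 169 MHz.
k=4: 181 MHz, 219 MHz.
Within [50 MHz, 174.5 MHz]: 69 MHz, 81 MHz, 119 MHz, 131 MHz, 169 MHz.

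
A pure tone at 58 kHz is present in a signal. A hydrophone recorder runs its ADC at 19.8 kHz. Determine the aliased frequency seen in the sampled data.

1.4 kHz

58 kHz mod fs = 18.4 kHz.
18.4 kHz > fs/2 = 9.9 kHz, folds to fs − 18.4 kHz = 1.4 kHz.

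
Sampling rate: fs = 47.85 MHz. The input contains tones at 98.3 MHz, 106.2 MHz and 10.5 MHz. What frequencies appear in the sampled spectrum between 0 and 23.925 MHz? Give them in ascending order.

fs/2 = 23.925 MHz.
98.3 MHz mod fs = 2.6 MHz.
2.6 MHz ≤ fs/2 = 23.925 MHz, appears at 2.6 MHz.
106.2 MHz mod fs = 10.5 MHz.
10.5 MHz ≤ fs/2 = 23.925 MHz, appears at 10.5 MHz.
10.5 MHz ≤ fs/2 = 23.925 MHz, passes unchanged.
Distinct values: {2.6 MHz, 10.5 MHz}.

2.6 MHz, 10.5 MHz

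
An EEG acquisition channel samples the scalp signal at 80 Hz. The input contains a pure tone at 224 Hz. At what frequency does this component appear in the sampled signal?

224 Hz mod fs = 64 Hz.
64 Hz > fs/2 = 40 Hz, folds to fs − 64 Hz = 16 Hz.

16 Hz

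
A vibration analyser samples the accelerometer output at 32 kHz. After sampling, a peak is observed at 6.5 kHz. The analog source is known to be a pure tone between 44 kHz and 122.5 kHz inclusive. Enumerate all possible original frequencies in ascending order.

57.5 kHz, 70.5 kHz, 89.5 kHz, 102.5 kHz, 121.5 kHz

Frequencies that alias to 6.5 kHz are k·fs ± 6.5 kHz for integer k ≥ 0.
k=0: 6.5 kHz.
k=1: 25.5 kHz, 38.5 kHz.
k=2: 57.5 kHz, 70.5 kHz.
k=3: 89.5 kHz, 102.5 kHz.
k=4: 121.5 kHz, 134.5 kHz.
k=5: 153.5 kHz, 166.5 kHz.
Within [44 kHz, 122.5 kHz]: 57.5 kHz, 70.5 kHz, 89.5 kHz, 102.5 kHz, 121.5 kHz.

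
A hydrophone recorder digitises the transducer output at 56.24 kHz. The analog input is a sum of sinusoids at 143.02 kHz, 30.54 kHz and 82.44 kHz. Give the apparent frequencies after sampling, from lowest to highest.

25.7 kHz, 26.2 kHz

fs/2 = 28.12 kHz.
143.02 kHz mod fs = 30.54 kHz.
30.54 kHz > fs/2 = 28.12 kHz, folds to fs − 30.54 kHz = 25.7 kHz.
30.54 kHz > fs/2 = 28.12 kHz, folds to fs − 30.54 kHz = 25.7 kHz.
82.44 kHz mod fs = 26.2 kHz.
26.2 kHz ≤ fs/2 = 28.12 kHz, appears at 26.2 kHz.
Distinct values: {25.7 kHz, 26.2 kHz}.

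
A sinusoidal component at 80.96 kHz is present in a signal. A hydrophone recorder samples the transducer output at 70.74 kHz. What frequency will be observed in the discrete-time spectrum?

80.96 kHz mod fs = 10.22 kHz.
10.22 kHz ≤ fs/2 = 35.37 kHz, appears at 10.22 kHz.

10.22 kHz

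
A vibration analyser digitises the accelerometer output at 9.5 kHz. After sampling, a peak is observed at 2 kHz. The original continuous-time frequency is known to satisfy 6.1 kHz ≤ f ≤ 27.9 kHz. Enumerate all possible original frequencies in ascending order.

7.5 kHz, 11.5 kHz, 17 kHz, 21 kHz, 26.5 kHz

Frequencies that alias to 2 kHz are k·fs ± 2 kHz for integer k ≥ 0.
k=0: 2 kHz.
k=1: 7.5 kHz, 11.5 kHz.
k=2: 17 kHz, 21 kHz.
k=3: 26.5 kHz, 30.5 kHz.
k=4: 36 kHz, 40 kHz.
Within [6.1 kHz, 27.9 kHz]: 7.5 kHz, 11.5 kHz, 17 kHz, 21 kHz, 26.5 kHz.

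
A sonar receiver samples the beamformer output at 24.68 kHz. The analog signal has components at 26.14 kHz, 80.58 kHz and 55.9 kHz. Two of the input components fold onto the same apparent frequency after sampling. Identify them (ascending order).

fs/2 = 12.34 kHz.
26.14 kHz mod fs = 1.46 kHz.
1.46 kHz ≤ fs/2 = 12.34 kHz, appears at 1.46 kHz.
80.58 kHz mod fs = 6.54 kHz.
6.54 kHz ≤ fs/2 = 12.34 kHz, appears at 6.54 kHz.
55.9 kHz mod fs = 6.54 kHz.
6.54 kHz ≤ fs/2 = 12.34 kHz, appears at 6.54 kHz.
55.9 kHz and 80.58 kHz both map to 6.54 kHz.

55.9 kHz, 80.58 kHz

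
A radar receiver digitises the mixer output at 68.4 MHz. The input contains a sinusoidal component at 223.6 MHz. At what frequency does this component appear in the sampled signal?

223.6 MHz mod fs = 18.4 MHz.
18.4 MHz ≤ fs/2 = 34.2 MHz, appears at 18.4 MHz.

18.4 MHz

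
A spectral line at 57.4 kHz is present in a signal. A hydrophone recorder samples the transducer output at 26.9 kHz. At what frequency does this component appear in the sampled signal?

57.4 kHz mod fs = 3.6 kHz.
3.6 kHz ≤ fs/2 = 13.45 kHz, appears at 3.6 kHz.

3.6 kHz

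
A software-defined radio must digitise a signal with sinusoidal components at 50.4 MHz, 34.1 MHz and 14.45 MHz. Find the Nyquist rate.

100.8 MHz

Highest-frequency component: 50.4 MHz.
Nyquist rate = 2 × 50.4 MHz = 100.8 MHz.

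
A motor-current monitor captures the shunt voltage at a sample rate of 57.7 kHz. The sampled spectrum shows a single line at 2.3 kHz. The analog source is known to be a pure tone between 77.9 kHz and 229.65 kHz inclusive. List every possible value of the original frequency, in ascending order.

Frequencies that alias to 2.3 kHz are k·fs ± 2.3 kHz for integer k ≥ 0.
k=0: 2.3 kHz.
k=1: 55.4 kHz, 60 kHz.
k=2: 113.1 kHz, 117.7 kHz.
k=3: 170.8 kHz, 175.4 kHz.
k=4: 228.5 kHz, 233.1 kHz.
k=5: 286.2 kHz, 290.8 kHz.
Within [77.9 kHz, 229.65 kHz]: 113.1 kHz, 117.7 kHz, 170.8 kHz, 175.4 kHz, 228.5 kHz.

113.1 kHz, 117.7 kHz, 170.8 kHz, 175.4 kHz, 228.5 kHz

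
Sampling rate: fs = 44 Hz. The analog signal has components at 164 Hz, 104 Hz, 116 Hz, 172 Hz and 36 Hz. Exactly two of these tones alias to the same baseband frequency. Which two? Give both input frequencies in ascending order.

104 Hz, 116 Hz

fs/2 = 22 Hz.
164 Hz mod fs = 32 Hz.
32 Hz > fs/2 = 22 Hz, folds to fs − 32 Hz = 12 Hz.
104 Hz mod fs = 16 Hz.
16 Hz ≤ fs/2 = 22 Hz, appears at 16 Hz.
116 Hz mod fs = 28 Hz.
28 Hz > fs/2 = 22 Hz, folds to fs − 28 Hz = 16 Hz.
172 Hz mod fs = 40 Hz.
40 Hz > fs/2 = 22 Hz, folds to fs − 40 Hz = 4 Hz.
36 Hz > fs/2 = 22 Hz, folds to fs − 36 Hz = 8 Hz.
104 Hz and 116 Hz both map to 16 Hz.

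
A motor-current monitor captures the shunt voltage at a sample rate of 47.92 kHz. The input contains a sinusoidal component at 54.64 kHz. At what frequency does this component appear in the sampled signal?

6.72 kHz

54.64 kHz mod fs = 6.72 kHz.
6.72 kHz ≤ fs/2 = 23.96 kHz, appears at 6.72 kHz.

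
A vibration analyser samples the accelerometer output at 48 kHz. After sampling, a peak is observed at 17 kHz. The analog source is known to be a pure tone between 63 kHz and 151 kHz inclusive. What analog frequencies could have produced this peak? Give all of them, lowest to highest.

65 kHz, 79 kHz, 113 kHz, 127 kHz

Frequencies that alias to 17 kHz are k·fs ± 17 kHz for integer k ≥ 0.
k=0: 17 kHz.
k=1: 31 kHz, 65 kHz.
k=2: 79 kHz, 113 kHz.
k=3: 127 kHz, 161 kHz.
k=4: 175 kHz, 209 kHz.
Within [63 kHz, 151 kHz]: 65 kHz, 79 kHz, 113 kHz, 127 kHz.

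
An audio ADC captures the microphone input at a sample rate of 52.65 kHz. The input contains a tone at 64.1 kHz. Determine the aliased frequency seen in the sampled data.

11.45 kHz

64.1 kHz mod fs = 11.45 kHz.
11.45 kHz ≤ fs/2 = 26.325 kHz, appears at 11.45 kHz.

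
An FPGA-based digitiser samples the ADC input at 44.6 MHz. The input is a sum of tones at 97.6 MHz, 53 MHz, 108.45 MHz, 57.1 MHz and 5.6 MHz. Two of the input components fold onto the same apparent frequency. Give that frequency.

fs/2 = 22.3 MHz.
97.6 MHz mod fs = 8.4 MHz.
8.4 MHz ≤ fs/2 = 22.3 MHz, appears at 8.4 MHz.
53 MHz mod fs = 8.4 MHz.
8.4 MHz ≤ fs/2 = 22.3 MHz, appears at 8.4 MHz.
108.45 MHz mod fs = 19.25 MHz.
19.25 MHz ≤ fs/2 = 22.3 MHz, appears at 19.25 MHz.
57.1 MHz mod fs = 12.5 MHz.
12.5 MHz ≤ fs/2 = 22.3 MHz, appears at 12.5 MHz.
5.6 MHz ≤ fs/2 = 22.3 MHz, passes unchanged.
53 MHz and 97.6 MHz both map to 8.4 MHz.

8.4 MHz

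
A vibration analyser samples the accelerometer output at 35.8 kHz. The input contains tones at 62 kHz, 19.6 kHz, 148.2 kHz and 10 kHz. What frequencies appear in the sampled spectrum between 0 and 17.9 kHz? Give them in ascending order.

5 kHz, 9.6 kHz, 10 kHz, 16.2 kHz

fs/2 = 17.9 kHz.
62 kHz mod fs = 26.2 kHz.
26.2 kHz > fs/2 = 17.9 kHz, folds to fs − 26.2 kHz = 9.6 kHz.
19.6 kHz > fs/2 = 17.9 kHz, folds to fs − 19.6 kHz = 16.2 kHz.
148.2 kHz mod fs = 5 kHz.
5 kHz ≤ fs/2 = 17.9 kHz, appears at 5 kHz.
10 kHz ≤ fs/2 = 17.9 kHz, passes unchanged.
Distinct values: {5 kHz, 9.6 kHz, 10 kHz, 16.2 kHz}.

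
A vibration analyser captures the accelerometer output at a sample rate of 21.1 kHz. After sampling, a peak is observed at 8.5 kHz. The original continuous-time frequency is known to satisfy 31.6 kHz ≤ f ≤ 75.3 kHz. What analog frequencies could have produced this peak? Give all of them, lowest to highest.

Frequencies that alias to 8.5 kHz are k·fs ± 8.5 kHz for integer k ≥ 0.
k=0: 8.5 kHz.
k=1: 12.6 kHz, 29.6 kHz.
k=2: 33.7 kHz, 50.7 kHz.
k=3: 54.8 kHz, 71.8 kHz.
k=4: 75.9 kHz, 92.9 kHz.
Within [31.6 kHz, 75.3 kHz]: 33.7 kHz, 50.7 kHz, 54.8 kHz, 71.8 kHz.

33.7 kHz, 50.7 kHz, 54.8 kHz, 71.8 kHz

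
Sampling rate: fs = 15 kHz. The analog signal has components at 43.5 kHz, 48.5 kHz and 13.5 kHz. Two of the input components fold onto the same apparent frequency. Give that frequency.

fs/2 = 7.5 kHz.
43.5 kHz mod fs = 13.5 kHz.
13.5 kHz > fs/2 = 7.5 kHz, folds to fs − 13.5 kHz = 1.5 kHz.
48.5 kHz mod fs = 3.5 kHz.
3.5 kHz ≤ fs/2 = 7.5 kHz, appears at 3.5 kHz.
13.5 kHz > fs/2 = 7.5 kHz, folds to fs − 13.5 kHz = 1.5 kHz.
13.5 kHz and 43.5 kHz both map to 1.5 kHz.

1.5 kHz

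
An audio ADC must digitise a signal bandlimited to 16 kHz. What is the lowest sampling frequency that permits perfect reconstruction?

32 kHz

Nyquist rate = 2 × 16 kHz = 32 kHz.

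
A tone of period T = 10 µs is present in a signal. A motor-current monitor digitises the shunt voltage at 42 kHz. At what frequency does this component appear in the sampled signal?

16 kHz

T = 10 µs → f = 1/T = 100 kHz.
100 kHz mod fs = 16 kHz.
16 kHz ≤ fs/2 = 21 kHz, appears at 16 kHz.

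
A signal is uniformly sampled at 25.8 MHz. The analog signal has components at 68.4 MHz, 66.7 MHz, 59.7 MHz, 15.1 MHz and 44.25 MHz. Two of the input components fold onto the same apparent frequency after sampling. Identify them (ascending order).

fs/2 = 12.9 MHz.
68.4 MHz mod fs = 16.8 MHz.
16.8 MHz > fs/2 = 12.9 MHz, folds to fs − 16.8 MHz = 9 MHz.
66.7 MHz mod fs = 15.1 MHz.
15.1 MHz > fs/2 = 12.9 MHz, folds to fs − 15.1 MHz = 10.7 MHz.
59.7 MHz mod fs = 8.1 MHz.
8.1 MHz ≤ fs/2 = 12.9 MHz, appears at 8.1 MHz.
15.1 MHz > fs/2 = 12.9 MHz, folds to fs − 15.1 MHz = 10.7 MHz.
44.25 MHz mod fs = 18.45 MHz.
18.45 MHz > fs/2 = 12.9 MHz, folds to fs − 18.45 MHz = 7.35 MHz.
15.1 MHz and 66.7 MHz both map to 10.7 MHz.

15.1 MHz, 66.7 MHz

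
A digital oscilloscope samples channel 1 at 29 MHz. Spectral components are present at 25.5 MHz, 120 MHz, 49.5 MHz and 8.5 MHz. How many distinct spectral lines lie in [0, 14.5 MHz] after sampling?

fs/2 = 14.5 MHz.
25.5 MHz > fs/2 = 14.5 MHz, folds to fs − 25.5 MHz = 3.5 MHz.
120 MHz mod fs = 4 MHz.
4 MHz ≤ fs/2 = 14.5 MHz, appears at 4 MHz.
49.5 MHz mod fs = 20.5 MHz.
20.5 MHz > fs/2 = 14.5 MHz, folds to fs − 20.5 MHz = 8.5 MHz.
8.5 MHz ≤ fs/2 = 14.5 MHz, passes unchanged.
Distinct values: {3.5 MHz, 4 MHz, 8.5 MHz} → 3.

3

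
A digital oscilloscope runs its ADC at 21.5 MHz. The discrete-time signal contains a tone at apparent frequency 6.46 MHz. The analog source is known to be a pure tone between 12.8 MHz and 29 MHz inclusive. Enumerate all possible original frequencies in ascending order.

Frequencies that alias to 6.46 MHz are k·fs ± 6.46 MHz for integer k ≥ 0.
k=0: 6.46 MHz.
k=1: 15.04 MHz, 27.96 MHz.
k=2: 36.54 MHz, 49.46 MHz.
Within [12.8 MHz, 29 MHz]: 15.04 MHz, 27.96 MHz.

15.04 MHz, 27.96 MHz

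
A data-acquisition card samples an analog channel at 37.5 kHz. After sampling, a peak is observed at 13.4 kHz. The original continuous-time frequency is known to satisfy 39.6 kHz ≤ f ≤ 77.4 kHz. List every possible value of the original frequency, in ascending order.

Frequencies that alias to 13.4 kHz are k·fs ± 13.4 kHz for integer k ≥ 0.
k=0: 13.4 kHz.
k=1: 24.1 kHz, 50.9 kHz.
k=2: 61.6 kHz, 88.4 kHz.
k=3: 99.1 kHz, 125.9 kHz.
Within [39.6 kHz, 77.4 kHz]: 50.9 kHz, 61.6 kHz.

50.9 kHz, 61.6 kHz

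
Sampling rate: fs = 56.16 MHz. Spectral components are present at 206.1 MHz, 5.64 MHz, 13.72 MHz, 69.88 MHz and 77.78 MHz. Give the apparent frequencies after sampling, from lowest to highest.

5.64 MHz, 13.72 MHz, 18.54 MHz, 21.62 MHz

fs/2 = 28.08 MHz.
206.1 MHz mod fs = 37.62 MHz.
37.62 MHz > fs/2 = 28.08 MHz, folds to fs − 37.62 MHz = 18.54 MHz.
5.64 MHz ≤ fs/2 = 28.08 MHz, passes unchanged.
13.72 MHz ≤ fs/2 = 28.08 MHz, passes unchanged.
69.88 MHz mod fs = 13.72 MHz.
13.72 MHz ≤ fs/2 = 28.08 MHz, appears at 13.72 MHz.
77.78 MHz mod fs = 21.62 MHz.
21.62 MHz ≤ fs/2 = 28.08 MHz, appears at 21.62 MHz.
Distinct values: {5.64 MHz, 13.72 MHz, 18.54 MHz, 21.62 MHz}.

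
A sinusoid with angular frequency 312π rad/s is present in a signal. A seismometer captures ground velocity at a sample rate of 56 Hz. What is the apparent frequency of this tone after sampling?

ω = 312π rad/s → f = ω/(2π) = 156 Hz.
156 Hz mod fs = 44 Hz.
44 Hz > fs/2 = 28 Hz, folds to fs − 44 Hz = 12 Hz.

12 Hz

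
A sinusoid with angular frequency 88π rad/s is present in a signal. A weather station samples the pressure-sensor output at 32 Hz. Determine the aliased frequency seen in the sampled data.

12 Hz

ω = 88π rad/s → f = ω/(2π) = 44 Hz.
44 Hz mod fs = 12 Hz.
12 Hz ≤ fs/2 = 16 Hz, appears at 12 Hz.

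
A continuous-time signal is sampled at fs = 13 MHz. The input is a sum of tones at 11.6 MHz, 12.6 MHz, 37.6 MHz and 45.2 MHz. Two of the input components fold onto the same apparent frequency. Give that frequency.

fs/2 = 6.5 MHz.
11.6 MHz > fs/2 = 6.5 MHz, folds to fs − 11.6 MHz = 1.4 MHz.
12.6 MHz > fs/2 = 6.5 MHz, folds to fs − 12.6 MHz = 0.4 MHz.
37.6 MHz mod fs = 11.6 MHz.
11.6 MHz > fs/2 = 6.5 MHz, folds to fs − 11.6 MHz = 1.4 MHz.
45.2 MHz mod fs = 6.2 MHz.
6.2 MHz ≤ fs/2 = 6.5 MHz, appears at 6.2 MHz.
11.6 MHz and 37.6 MHz both map to 1.4 MHz.

1.4 MHz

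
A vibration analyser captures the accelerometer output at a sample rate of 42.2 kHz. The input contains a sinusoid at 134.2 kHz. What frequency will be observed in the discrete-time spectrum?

134.2 kHz mod fs = 7.6 kHz.
7.6 kHz ≤ fs/2 = 21.1 kHz, appears at 7.6 kHz.

7.6 kHz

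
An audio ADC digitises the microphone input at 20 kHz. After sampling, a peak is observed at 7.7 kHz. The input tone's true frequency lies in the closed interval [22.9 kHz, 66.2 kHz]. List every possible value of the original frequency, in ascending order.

Frequencies that alias to 7.7 kHz are k·fs ± 7.7 kHz for integer k ≥ 0.
k=0: 7.7 kHz.
k=1: 12.3 kHz, 27.7 kHz.
k=2: 32.3 kHz, 47.7 kHz.
k=3: 52.3 kHz, 67.7 kHz.
k=4: 72.3 kHz, 87.7 kHz.
Within [22.9 kHz, 66.2 kHz]: 27.7 kHz, 32.3 kHz, 47.7 kHz, 52.3 kHz.

27.7 kHz, 32.3 kHz, 47.7 kHz, 52.3 kHz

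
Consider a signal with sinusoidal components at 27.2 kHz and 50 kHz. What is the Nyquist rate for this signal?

Highest-frequency component: 50 kHz.
Nyquist rate = 2 × 50 kHz = 100 kHz.

100 kHz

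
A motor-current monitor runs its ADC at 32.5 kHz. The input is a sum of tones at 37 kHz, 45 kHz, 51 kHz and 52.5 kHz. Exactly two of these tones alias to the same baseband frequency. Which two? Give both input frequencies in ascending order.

fs/2 = 16.25 kHz.
37 kHz mod fs = 4.5 kHz.
4.5 kHz ≤ fs/2 = 16.25 kHz, appears at 4.5 kHz.
45 kHz mod fs = 12.5 kHz.
12.5 kHz ≤ fs/2 = 16.25 kHz, appears at 12.5 kHz.
51 kHz mod fs = 18.5 kHz.
18.5 kHz > fs/2 = 16.25 kHz, folds to fs − 18.5 kHz = 14 kHz.
52.5 kHz mod fs = 20 kHz.
20 kHz > fs/2 = 16.25 kHz, folds to fs − 20 kHz = 12.5 kHz.
45 kHz and 52.5 kHz both map to 12.5 kHz.

45 kHz, 52.5 kHz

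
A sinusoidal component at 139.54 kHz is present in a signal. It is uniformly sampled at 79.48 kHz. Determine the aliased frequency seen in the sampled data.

19.42 kHz

139.54 kHz mod fs = 60.06 kHz.
60.06 kHz > fs/2 = 39.74 kHz, folds to fs − 60.06 kHz = 19.42 kHz.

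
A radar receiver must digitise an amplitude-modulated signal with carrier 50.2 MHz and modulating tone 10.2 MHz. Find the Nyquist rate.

AM sidebands sit at fc ± fm = 40 MHz and 60.4 MHz.
Highest-frequency component: 60.4 MHz.
Nyquist rate = 2 × 60.4 MHz = 120.8 MHz.

120.8 MHz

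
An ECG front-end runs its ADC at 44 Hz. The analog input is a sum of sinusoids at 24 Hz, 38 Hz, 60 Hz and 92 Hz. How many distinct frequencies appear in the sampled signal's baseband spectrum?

fs/2 = 22 Hz.
24 Hz > fs/2 = 22 Hz, folds to fs − 24 Hz = 20 Hz.
38 Hz > fs/2 = 22 Hz, folds to fs − 38 Hz = 6 Hz.
60 Hz mod fs = 16 Hz.
16 Hz ≤ fs/2 = 22 Hz, appears at 16 Hz.
92 Hz mod fs = 4 Hz.
4 Hz ≤ fs/2 = 22 Hz, appears at 4 Hz.
Distinct values: {4 Hz, 6 Hz, 16 Hz, 20 Hz} → 4.

4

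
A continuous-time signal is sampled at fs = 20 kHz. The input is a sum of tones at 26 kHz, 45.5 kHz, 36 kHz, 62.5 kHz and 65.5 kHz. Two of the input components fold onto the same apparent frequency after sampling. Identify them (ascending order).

fs/2 = 10 kHz.
26 kHz mod fs = 6 kHz.
6 kHz ≤ fs/2 = 10 kHz, appears at 6 kHz.
45.5 kHz mod fs = 5.5 kHz.
5.5 kHz ≤ fs/2 = 10 kHz, appears at 5.5 kHz.
36 kHz mod fs = 16 kHz.
16 kHz > fs/2 = 10 kHz, folds to fs − 16 kHz = 4 kHz.
62.5 kHz mod fs = 2.5 kHz.
2.5 kHz ≤ fs/2 = 10 kHz, appears at 2.5 kHz.
65.5 kHz mod fs = 5.5 kHz.
5.5 kHz ≤ fs/2 = 10 kHz, appears at 5.5 kHz.
45.5 kHz and 65.5 kHz both map to 5.5 kHz.

45.5 kHz, 65.5 kHz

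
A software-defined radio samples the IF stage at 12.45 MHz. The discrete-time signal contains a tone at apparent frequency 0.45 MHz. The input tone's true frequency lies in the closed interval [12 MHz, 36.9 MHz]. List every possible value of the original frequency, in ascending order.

Frequencies that alias to 0.45 MHz are k·fs ± 0.45 MHz for integer k ≥ 0.
k=0: 0.45 MHz.
k=1: 12 MHz, 12.9 MHz.
k=2: 24.45 MHz, 25.35 MHz.
k=3: 36.9 MHz, 37.8 MHz.
k=4: 49.35 MHz, 50.25 MHz.
Within [12 MHz, 36.9 MHz]: 12 MHz, 12.9 MHz, 24.45 MHz, 25.35 MHz, 36.9 MHz.

12 MHz, 12.9 MHz, 24.45 MHz, 25.35 MHz, 36.9 MHz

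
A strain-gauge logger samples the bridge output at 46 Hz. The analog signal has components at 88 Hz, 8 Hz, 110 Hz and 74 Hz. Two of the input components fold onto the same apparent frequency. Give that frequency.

18 Hz

fs/2 = 23 Hz.
88 Hz mod fs = 42 Hz.
42 Hz > fs/2 = 23 Hz, folds to fs − 42 Hz = 4 Hz.
8 Hz ≤ fs/2 = 23 Hz, passes unchanged.
110 Hz mod fs = 18 Hz.
18 Hz ≤ fs/2 = 23 Hz, appears at 18 Hz.
74 Hz mod fs = 28 Hz.
28 Hz > fs/2 = 23 Hz, folds to fs − 28 Hz = 18 Hz.
74 Hz and 110 Hz both map to 18 Hz.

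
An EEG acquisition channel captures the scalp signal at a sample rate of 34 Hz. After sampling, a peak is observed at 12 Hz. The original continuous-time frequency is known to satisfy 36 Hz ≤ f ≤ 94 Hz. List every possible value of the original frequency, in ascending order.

Frequencies that alias to 12 Hz are k·fs ± 12 Hz for integer k ≥ 0.
k=0: 12 Hz.
k=1: 22 Hz, 46 Hz.
k=2: 56 Hz, 80 Hz.
k=3: 90 Hz, 114 Hz.
k=4: 124 Hz, 148 Hz.
Within [36 Hz, 94 Hz]: 46 Hz, 56 Hz, 80 Hz, 90 Hz.

46 Hz, 56 Hz, 80 Hz, 90 Hz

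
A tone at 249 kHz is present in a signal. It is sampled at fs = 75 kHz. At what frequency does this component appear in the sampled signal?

249 kHz mod fs = 24 kHz.
24 kHz ≤ fs/2 = 37.5 kHz, appears at 24 kHz.

24 kHz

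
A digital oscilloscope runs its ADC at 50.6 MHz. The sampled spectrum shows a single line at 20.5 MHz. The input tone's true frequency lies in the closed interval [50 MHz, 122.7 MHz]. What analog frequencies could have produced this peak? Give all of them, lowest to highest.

Frequencies that alias to 20.5 MHz are k·fs ± 20.5 MHz for integer k ≥ 0.
k=0: 20.5 MHz.
k=1: 30.1 MHz, 71.1 MHz.
k=2: 80.7 MHz, 121.7 MHz.
k=3: 131.3 MHz, 172.3 MHz.
Within [50 MHz, 122.7 MHz]: 71.1 MHz, 80.7 MHz, 121.7 MHz.

71.1 MHz, 80.7 MHz, 121.7 MHz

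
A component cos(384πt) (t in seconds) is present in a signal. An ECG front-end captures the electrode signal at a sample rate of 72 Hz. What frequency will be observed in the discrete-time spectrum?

ω = 384π rad/s → f = ω/(2π) = 192 Hz.
192 Hz mod fs = 48 Hz.
48 Hz > fs/2 = 36 Hz, folds to fs − 48 Hz = 24 Hz.

24 Hz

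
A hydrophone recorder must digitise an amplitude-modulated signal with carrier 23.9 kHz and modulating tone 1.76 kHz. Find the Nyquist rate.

51.32 kHz

AM sidebands sit at fc ± fm = 22.14 kHz and 25.66 kHz.
Highest-frequency component: 25.66 kHz.
Nyquist rate = 2 × 25.66 kHz = 51.32 kHz.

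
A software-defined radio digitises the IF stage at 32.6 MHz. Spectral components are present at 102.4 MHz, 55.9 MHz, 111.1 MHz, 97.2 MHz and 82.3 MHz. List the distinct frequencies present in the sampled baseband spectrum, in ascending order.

0.6 MHz, 4.6 MHz, 9.3 MHz, 13.3 MHz, 15.5 MHz

fs/2 = 16.3 MHz.
102.4 MHz mod fs = 4.6 MHz.
4.6 MHz ≤ fs/2 = 16.3 MHz, appears at 4.6 MHz.
55.9 MHz mod fs = 23.3 MHz.
23.3 MHz > fs/2 = 16.3 MHz, folds to fs − 23.3 MHz = 9.3 MHz.
111.1 MHz mod fs = 13.3 MHz.
13.3 MHz ≤ fs/2 = 16.3 MHz, appears at 13.3 MHz.
97.2 MHz mod fs = 32 MHz.
32 MHz > fs/2 = 16.3 MHz, folds to fs − 32 MHz = 0.6 MHz.
82.3 MHz mod fs = 17.1 MHz.
17.1 MHz > fs/2 = 16.3 MHz, folds to fs − 17.1 MHz = 15.5 MHz.
Distinct values: {0.6 MHz, 4.6 MHz, 9.3 MHz, 13.3 MHz, 15.5 MHz}.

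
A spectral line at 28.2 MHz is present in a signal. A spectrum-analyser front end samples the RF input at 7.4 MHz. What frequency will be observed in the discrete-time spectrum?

1.4 MHz

28.2 MHz mod fs = 6 MHz.
6 MHz > fs/2 = 3.7 MHz, folds to fs − 6 MHz = 1.4 MHz.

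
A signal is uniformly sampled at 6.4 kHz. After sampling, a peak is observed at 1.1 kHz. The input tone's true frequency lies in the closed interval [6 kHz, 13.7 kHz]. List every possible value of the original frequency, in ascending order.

7.5 kHz, 11.7 kHz

Frequencies that alias to 1.1 kHz are k·fs ± 1.1 kHz for integer k ≥ 0.
k=0: 1.1 kHz.
k=1: 5.3 kHz, 7.5 kHz.
k=2: 11.7 kHz, 13.9 kHz.
k=3: 18.1 kHz, 20.3 kHz.
Within [6 kHz, 13.7 kHz]: 7.5 kHz, 11.7 kHz.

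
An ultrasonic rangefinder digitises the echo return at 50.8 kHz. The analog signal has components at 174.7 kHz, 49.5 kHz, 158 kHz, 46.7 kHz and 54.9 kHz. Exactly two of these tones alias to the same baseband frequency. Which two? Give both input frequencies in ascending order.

fs/2 = 25.4 kHz.
174.7 kHz mod fs = 22.3 kHz.
22.3 kHz ≤ fs/2 = 25.4 kHz, appears at 22.3 kHz.
49.5 kHz > fs/2 = 25.4 kHz, folds to fs − 49.5 kHz = 1.3 kHz.
158 kHz mod fs = 5.6 kHz.
5.6 kHz ≤ fs/2 = 25.4 kHz, appears at 5.6 kHz.
46.7 kHz > fs/2 = 25.4 kHz, folds to fs − 46.7 kHz = 4.1 kHz.
54.9 kHz mod fs = 4.1 kHz.
4.1 kHz ≤ fs/2 = 25.4 kHz, appears at 4.1 kHz.
46.7 kHz and 54.9 kHz both map to 4.1 kHz.

46.7 kHz, 54.9 kHz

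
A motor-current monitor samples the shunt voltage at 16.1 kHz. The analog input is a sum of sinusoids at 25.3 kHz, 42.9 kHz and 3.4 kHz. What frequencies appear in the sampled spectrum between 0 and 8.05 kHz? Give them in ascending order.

fs/2 = 8.05 kHz.
25.3 kHz mod fs = 9.2 kHz.
9.2 kHz > fs/2 = 8.05 kHz, folds to fs − 9.2 kHz = 6.9 kHz.
42.9 kHz mod fs = 10.7 kHz.
10.7 kHz > fs/2 = 8.05 kHz, folds to fs − 10.7 kHz = 5.4 kHz.
3.4 kHz ≤ fs/2 = 8.05 kHz, passes unchanged.
Distinct values: {3.4 kHz, 5.4 kHz, 6.9 kHz}.

3.4 kHz, 5.4 kHz, 6.9 kHz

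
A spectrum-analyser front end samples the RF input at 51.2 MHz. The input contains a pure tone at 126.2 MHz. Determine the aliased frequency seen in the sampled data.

126.2 MHz mod fs = 23.8 MHz.
23.8 MHz ≤ fs/2 = 25.6 MHz, appears at 23.8 MHz.

23.8 MHz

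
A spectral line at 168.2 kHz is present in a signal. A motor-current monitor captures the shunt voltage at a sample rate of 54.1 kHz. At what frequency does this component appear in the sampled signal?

5.9 kHz

168.2 kHz mod fs = 5.9 kHz.
5.9 kHz ≤ fs/2 = 27.05 kHz, appears at 5.9 kHz.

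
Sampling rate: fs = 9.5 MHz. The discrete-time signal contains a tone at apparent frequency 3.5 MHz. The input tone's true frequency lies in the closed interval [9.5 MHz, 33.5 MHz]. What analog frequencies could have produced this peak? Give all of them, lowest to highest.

13 MHz, 15.5 MHz, 22.5 MHz, 25 MHz, 32 MHz

Frequencies that alias to 3.5 MHz are k·fs ± 3.5 MHz for integer k ≥ 0.
k=0: 3.5 MHz.
k=1: 6 MHz, 13 MHz.
k=2: 15.5 MHz, 22.5 MHz.
k=3: 25 MHz, 32 MHz.
k=4: 34.5 MHz, 41.5 MHz.
Within [9.5 MHz, 33.5 MHz]: 13 MHz, 15.5 MHz, 22.5 MHz, 25 MHz, 32 MHz.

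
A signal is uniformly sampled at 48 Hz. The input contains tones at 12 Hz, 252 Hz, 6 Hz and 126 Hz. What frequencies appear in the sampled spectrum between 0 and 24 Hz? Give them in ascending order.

6 Hz, 12 Hz, 18 Hz

fs/2 = 24 Hz.
12 Hz ≤ fs/2 = 24 Hz, passes unchanged.
252 Hz mod fs = 12 Hz.
12 Hz ≤ fs/2 = 24 Hz, appears at 12 Hz.
6 Hz ≤ fs/2 = 24 Hz, passes unchanged.
126 Hz mod fs = 30 Hz.
30 Hz > fs/2 = 24 Hz, folds to fs − 30 Hz = 18 Hz.
Distinct values: {6 Hz, 12 Hz, 18 Hz}.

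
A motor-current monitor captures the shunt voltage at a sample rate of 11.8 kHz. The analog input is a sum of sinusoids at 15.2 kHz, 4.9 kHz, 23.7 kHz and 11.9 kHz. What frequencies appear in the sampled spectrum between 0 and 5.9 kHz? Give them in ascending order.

0.1 kHz, 3.4 kHz, 4.9 kHz

fs/2 = 5.9 kHz.
15.2 kHz mod fs = 3.4 kHz.
3.4 kHz ≤ fs/2 = 5.9 kHz, appears at 3.4 kHz.
4.9 kHz ≤ fs/2 = 5.9 kHz, passes unchanged.
23.7 kHz mod fs = 0.1 kHz.
0.1 kHz ≤ fs/2 = 5.9 kHz, appears at 0.1 kHz.
11.9 kHz mod fs = 0.1 kHz.
0.1 kHz ≤ fs/2 = 5.9 kHz, appears at 0.1 kHz.
Distinct values: {0.1 kHz, 3.4 kHz, 4.9 kHz}.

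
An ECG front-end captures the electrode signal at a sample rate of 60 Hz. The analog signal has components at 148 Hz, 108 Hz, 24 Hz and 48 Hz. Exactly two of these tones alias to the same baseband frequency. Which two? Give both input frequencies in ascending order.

fs/2 = 30 Hz.
148 Hz mod fs = 28 Hz.
28 Hz ≤ fs/2 = 30 Hz, appears at 28 Hz.
108 Hz mod fs = 48 Hz.
48 Hz > fs/2 = 30 Hz, folds to fs − 48 Hz = 12 Hz.
24 Hz ≤ fs/2 = 30 Hz, passes unchanged.
48 Hz > fs/2 = 30 Hz, folds to fs − 48 Hz = 12 Hz.
48 Hz and 108 Hz both map to 12 Hz.

48 Hz, 108 Hz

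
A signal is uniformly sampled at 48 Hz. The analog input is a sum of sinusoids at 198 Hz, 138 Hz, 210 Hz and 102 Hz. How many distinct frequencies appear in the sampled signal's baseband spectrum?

2

fs/2 = 24 Hz.
198 Hz mod fs = 6 Hz.
6 Hz ≤ fs/2 = 24 Hz, appears at 6 Hz.
138 Hz mod fs = 42 Hz.
42 Hz > fs/2 = 24 Hz, folds to fs − 42 Hz = 6 Hz.
210 Hz mod fs = 18 Hz.
18 Hz ≤ fs/2 = 24 Hz, appears at 18 Hz.
102 Hz mod fs = 6 Hz.
6 Hz ≤ fs/2 = 24 Hz, appears at 6 Hz.
Distinct values: {6 Hz, 18 Hz} → 2.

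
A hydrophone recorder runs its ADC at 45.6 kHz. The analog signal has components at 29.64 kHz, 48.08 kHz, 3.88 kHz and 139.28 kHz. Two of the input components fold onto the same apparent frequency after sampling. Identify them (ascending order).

fs/2 = 22.8 kHz.
29.64 kHz > fs/2 = 22.8 kHz, folds to fs − 29.64 kHz = 15.96 kHz.
48.08 kHz mod fs = 2.48 kHz.
2.48 kHz ≤ fs/2 = 22.8 kHz, appears at 2.48 kHz.
3.88 kHz ≤ fs/2 = 22.8 kHz, passes unchanged.
139.28 kHz mod fs = 2.48 kHz.
2.48 kHz ≤ fs/2 = 22.8 kHz, appears at 2.48 kHz.
48.08 kHz and 139.28 kHz both map to 2.48 kHz.

48.08 kHz, 139.28 kHz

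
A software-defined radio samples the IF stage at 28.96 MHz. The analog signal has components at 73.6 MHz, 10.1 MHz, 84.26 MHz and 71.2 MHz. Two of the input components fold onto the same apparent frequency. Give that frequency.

fs/2 = 14.48 MHz.
73.6 MHz mod fs = 15.68 MHz.
15.68 MHz > fs/2 = 14.48 MHz, folds to fs − 15.68 MHz = 13.28 MHz.
10.1 MHz ≤ fs/2 = 14.48 MHz, passes unchanged.
84.26 MHz mod fs = 26.34 MHz.
26.34 MHz > fs/2 = 14.48 MHz, folds to fs − 26.34 MHz = 2.62 MHz.
71.2 MHz mod fs = 13.28 MHz.
13.28 MHz ≤ fs/2 = 14.48 MHz, appears at 13.28 MHz.
71.2 MHz and 73.6 MHz both map to 13.28 MHz.

13.28 MHz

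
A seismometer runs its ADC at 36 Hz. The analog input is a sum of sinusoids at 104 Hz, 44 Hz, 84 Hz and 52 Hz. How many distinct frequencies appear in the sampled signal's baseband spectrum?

4

fs/2 = 18 Hz.
104 Hz mod fs = 32 Hz.
32 Hz > fs/2 = 18 Hz, folds to fs − 32 Hz = 4 Hz.
44 Hz mod fs = 8 Hz.
8 Hz ≤ fs/2 = 18 Hz, appears at 8 Hz.
84 Hz mod fs = 12 Hz.
12 Hz ≤ fs/2 = 18 Hz, appears at 12 Hz.
52 Hz mod fs = 16 Hz.
16 Hz ≤ fs/2 = 18 Hz, appears at 16 Hz.
Distinct values: {4 Hz, 8 Hz, 12 Hz, 16 Hz} → 4.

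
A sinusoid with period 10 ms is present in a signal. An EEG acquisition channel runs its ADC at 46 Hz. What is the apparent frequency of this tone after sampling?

8 Hz

T = 10 ms → f = 1/T = 100 Hz.
100 Hz mod fs = 8 Hz.
8 Hz ≤ fs/2 = 23 Hz, appears at 8 Hz.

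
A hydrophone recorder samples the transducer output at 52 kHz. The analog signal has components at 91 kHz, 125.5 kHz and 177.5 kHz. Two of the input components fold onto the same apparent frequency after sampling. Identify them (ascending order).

fs/2 = 26 kHz.
91 kHz mod fs = 39 kHz.
39 kHz > fs/2 = 26 kHz, folds to fs − 39 kHz = 13 kHz.
125.5 kHz mod fs = 21.5 kHz.
21.5 kHz ≤ fs/2 = 26 kHz, appears at 21.5 kHz.
177.5 kHz mod fs = 21.5 kHz.
21.5 kHz ≤ fs/2 = 26 kHz, appears at 21.5 kHz.
125.5 kHz and 177.5 kHz both map to 21.5 kHz.

125.5 kHz, 177.5 kHz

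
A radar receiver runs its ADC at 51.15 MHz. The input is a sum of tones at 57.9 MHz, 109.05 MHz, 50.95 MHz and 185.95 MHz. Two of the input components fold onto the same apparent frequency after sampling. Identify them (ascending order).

57.9 MHz, 109.05 MHz

fs/2 = 25.575 MHz.
57.9 MHz mod fs = 6.75 MHz.
6.75 MHz ≤ fs/2 = 25.575 MHz, appears at 6.75 MHz.
109.05 MHz mod fs = 6.75 MHz.
6.75 MHz ≤ fs/2 = 25.575 MHz, appears at 6.75 MHz.
50.95 MHz > fs/2 = 25.575 MHz, folds to fs − 50.95 MHz = 0.2 MHz.
185.95 MHz mod fs = 32.5 MHz.
32.5 MHz > fs/2 = 25.575 MHz, folds to fs − 32.5 MHz = 18.65 MHz.
57.9 MHz and 109.05 MHz both map to 6.75 MHz.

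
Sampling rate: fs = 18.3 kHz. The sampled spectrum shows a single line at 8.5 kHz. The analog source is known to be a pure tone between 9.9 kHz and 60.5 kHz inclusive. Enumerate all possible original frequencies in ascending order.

Frequencies that alias to 8.5 kHz are k·fs ± 8.5 kHz for integer k ≥ 0.
k=0: 8.5 kHz.
k=1: 9.8 kHz, 26.8 kHz.
k=2: 28.1 kHz, 45.1 kHz.
k=3: 46.4 kHz, 63.4 kHz.
k=4: 64.7 kHz, 81.7 kHz.
Within [9.9 kHz, 60.5 kHz]: 26.8 kHz, 28.1 kHz, 45.1 kHz, 46.4 kHz.

26.8 kHz, 28.1 kHz, 45.1 kHz, 46.4 kHz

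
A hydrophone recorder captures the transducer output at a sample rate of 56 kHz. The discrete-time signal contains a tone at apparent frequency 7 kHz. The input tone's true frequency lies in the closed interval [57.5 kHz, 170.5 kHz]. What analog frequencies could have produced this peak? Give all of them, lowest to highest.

Frequencies that alias to 7 kHz are k·fs ± 7 kHz for integer k ≥ 0.
k=0: 7 kHz.
k=1: 49 kHz, 63 kHz.
k=2: 105 kHz, 119 kHz.
k=3: 161 kHz, 175 kHz.
k=4: 217 kHz, 231 kHz.
Within [57.5 kHz, 170.5 kHz]: 63 kHz, 105 kHz, 119 kHz, 161 kHz.

63 kHz, 105 kHz, 119 kHz, 161 kHz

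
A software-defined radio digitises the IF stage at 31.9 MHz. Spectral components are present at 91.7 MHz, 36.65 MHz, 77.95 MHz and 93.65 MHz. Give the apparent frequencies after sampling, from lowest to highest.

fs/2 = 15.95 MHz.
91.7 MHz mod fs = 27.9 MHz.
27.9 MHz > fs/2 = 15.95 MHz, folds to fs − 27.9 MHz = 4 MHz.
36.65 MHz mod fs = 4.75 MHz.
4.75 MHz ≤ fs/2 = 15.95 MHz, appears at 4.75 MHz.
77.95 MHz mod fs = 14.15 MHz.
14.15 MHz ≤ fs/2 = 15.95 MHz, appears at 14.15 MHz.
93.65 MHz mod fs = 29.85 MHz.
29.85 MHz > fs/2 = 15.95 MHz, folds to fs − 29.85 MHz = 2.05 MHz.
Distinct values: {2.05 MHz, 4 MHz, 4.75 MHz, 14.15 MHz}.

2.05 MHz, 4 MHz, 4.75 MHz, 14.15 MHz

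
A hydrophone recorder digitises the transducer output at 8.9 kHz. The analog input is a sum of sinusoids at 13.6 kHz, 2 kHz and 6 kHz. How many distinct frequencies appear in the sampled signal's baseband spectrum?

fs/2 = 4.45 kHz.
13.6 kHz mod fs = 4.7 kHz.
4.7 kHz > fs/2 = 4.45 kHz, folds to fs − 4.7 kHz = 4.2 kHz.
2 kHz ≤ fs/2 = 4.45 kHz, passes unchanged.
6 kHz > fs/2 = 4.45 kHz, folds to fs − 6 kHz = 2.9 kHz.
Distinct values: {2 kHz, 2.9 kHz, 4.2 kHz} → 3.

3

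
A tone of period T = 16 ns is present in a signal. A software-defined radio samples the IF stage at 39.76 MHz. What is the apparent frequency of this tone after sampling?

T = 16 ns → f = 1/T = 62.5 MHz.
62.5 MHz mod fs = 22.74 MHz.
22.74 MHz > fs/2 = 19.88 MHz, folds to fs − 22.74 MHz = 17.02 MHz.

17.02 MHz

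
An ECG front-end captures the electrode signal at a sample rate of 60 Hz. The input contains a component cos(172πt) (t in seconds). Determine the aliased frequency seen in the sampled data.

ω = 172π rad/s → f = ω/(2π) = 86 Hz.
86 Hz mod fs = 26 Hz.
26 Hz ≤ fs/2 = 30 Hz, appears at 26 Hz.

26 Hz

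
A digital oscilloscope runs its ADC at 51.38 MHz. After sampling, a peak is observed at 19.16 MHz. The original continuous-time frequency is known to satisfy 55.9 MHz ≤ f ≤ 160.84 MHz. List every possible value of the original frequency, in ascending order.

70.54 MHz, 83.6 MHz, 121.92 MHz, 134.98 MHz

Frequencies that alias to 19.16 MHz are k·fs ± 19.16 MHz for integer k ≥ 0.
k=0: 19.16 MHz.
k=1: 32.22 MHz, 70.54 MHz.
k=2: 83.6 MHz, 121.92 MHz.
k=3: 134.98 MHz, 173.3 MHz.
k=4: 186.36 MHz, 224.68 MHz.
Within [55.9 MHz, 160.84 MHz]: 70.54 MHz, 83.6 MHz, 121.92 MHz, 134.98 MHz.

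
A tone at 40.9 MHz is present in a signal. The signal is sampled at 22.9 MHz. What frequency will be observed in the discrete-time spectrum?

40.9 MHz mod fs = 18 MHz.
18 MHz > fs/2 = 11.45 MHz, folds to fs − 18 MHz = 4.9 MHz.

4.9 MHz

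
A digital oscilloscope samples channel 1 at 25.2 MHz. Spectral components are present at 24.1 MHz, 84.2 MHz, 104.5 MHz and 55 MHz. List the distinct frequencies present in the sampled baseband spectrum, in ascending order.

1.1 MHz, 3.7 MHz, 4.6 MHz, 8.6 MHz

fs/2 = 12.6 MHz.
24.1 MHz > fs/2 = 12.6 MHz, folds to fs − 24.1 MHz = 1.1 MHz.
84.2 MHz mod fs = 8.6 MHz.
8.6 MHz ≤ fs/2 = 12.6 MHz, appears at 8.6 MHz.
104.5 MHz mod fs = 3.7 MHz.
3.7 MHz ≤ fs/2 = 12.6 MHz, appears at 3.7 MHz.
55 MHz mod fs = 4.6 MHz.
4.6 MHz ≤ fs/2 = 12.6 MHz, appears at 4.6 MHz.
Distinct values: {1.1 MHz, 3.7 MHz, 4.6 MHz, 8.6 MHz}.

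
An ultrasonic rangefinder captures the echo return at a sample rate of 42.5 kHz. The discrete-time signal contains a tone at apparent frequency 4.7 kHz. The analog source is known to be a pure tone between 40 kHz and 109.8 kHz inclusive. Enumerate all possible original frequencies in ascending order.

47.2 kHz, 80.3 kHz, 89.7 kHz

Frequencies that alias to 4.7 kHz are k·fs ± 4.7 kHz for integer k ≥ 0.
k=0: 4.7 kHz.
k=1: 37.8 kHz, 47.2 kHz.
k=2: 80.3 kHz, 89.7 kHz.
k=3: 122.8 kHz, 132.2 kHz.
Within [40 kHz, 109.8 kHz]: 47.2 kHz, 80.3 kHz, 89.7 kHz.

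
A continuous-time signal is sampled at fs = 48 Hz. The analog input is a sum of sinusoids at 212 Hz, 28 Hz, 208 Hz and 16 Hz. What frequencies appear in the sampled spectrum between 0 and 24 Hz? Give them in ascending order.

16 Hz, 20 Hz

fs/2 = 24 Hz.
212 Hz mod fs = 20 Hz.
20 Hz ≤ fs/2 = 24 Hz, appears at 20 Hz.
28 Hz > fs/2 = 24 Hz, folds to fs − 28 Hz = 20 Hz.
208 Hz mod fs = 16 Hz.
16 Hz ≤ fs/2 = 24 Hz, appears at 16 Hz.
16 Hz ≤ fs/2 = 24 Hz, passes unchanged.
Distinct values: {16 Hz, 20 Hz}.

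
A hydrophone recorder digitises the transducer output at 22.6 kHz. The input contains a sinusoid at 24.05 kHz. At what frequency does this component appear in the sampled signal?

1.45 kHz

24.05 kHz mod fs = 1.45 kHz.
1.45 kHz ≤ fs/2 = 11.3 kHz, appears at 1.45 kHz.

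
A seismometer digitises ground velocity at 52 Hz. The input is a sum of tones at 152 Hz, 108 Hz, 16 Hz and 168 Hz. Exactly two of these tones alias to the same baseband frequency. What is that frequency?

fs/2 = 26 Hz.
152 Hz mod fs = 48 Hz.
48 Hz > fs/2 = 26 Hz, folds to fs − 48 Hz = 4 Hz.
108 Hz mod fs = 4 Hz.
4 Hz ≤ fs/2 = 26 Hz, appears at 4 Hz.
16 Hz ≤ fs/2 = 26 Hz, passes unchanged.
168 Hz mod fs = 12 Hz.
12 Hz ≤ fs/2 = 26 Hz, appears at 12 Hz.
108 Hz and 152 Hz both map to 4 Hz.

4 Hz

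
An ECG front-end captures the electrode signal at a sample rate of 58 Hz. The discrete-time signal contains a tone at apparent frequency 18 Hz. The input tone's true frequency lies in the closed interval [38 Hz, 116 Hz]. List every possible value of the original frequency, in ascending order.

Frequencies that alias to 18 Hz are k·fs ± 18 Hz for integer k ≥ 0.
k=0: 18 Hz.
k=1: 40 Hz, 76 Hz.
k=2: 98 Hz, 134 Hz.
k=3: 156 Hz, 192 Hz.
Within [38 Hz, 116 Hz]: 40 Hz, 76 Hz, 98 Hz.

40 Hz, 76 Hz, 98 Hz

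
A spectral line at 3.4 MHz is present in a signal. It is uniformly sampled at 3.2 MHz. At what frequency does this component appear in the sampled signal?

3.4 MHz mod fs = 0.2 MHz.
0.2 MHz ≤ fs/2 = 1.6 MHz, appears at 0.2 MHz.

0.2 MHz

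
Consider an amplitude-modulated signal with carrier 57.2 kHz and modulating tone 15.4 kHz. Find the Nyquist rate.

AM sidebands sit at fc ± fm = 41.8 kHz and 72.6 kHz.
Highest-frequency component: 72.6 kHz.
Nyquist rate = 2 × 72.6 kHz = 145.2 kHz.

145.2 kHz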